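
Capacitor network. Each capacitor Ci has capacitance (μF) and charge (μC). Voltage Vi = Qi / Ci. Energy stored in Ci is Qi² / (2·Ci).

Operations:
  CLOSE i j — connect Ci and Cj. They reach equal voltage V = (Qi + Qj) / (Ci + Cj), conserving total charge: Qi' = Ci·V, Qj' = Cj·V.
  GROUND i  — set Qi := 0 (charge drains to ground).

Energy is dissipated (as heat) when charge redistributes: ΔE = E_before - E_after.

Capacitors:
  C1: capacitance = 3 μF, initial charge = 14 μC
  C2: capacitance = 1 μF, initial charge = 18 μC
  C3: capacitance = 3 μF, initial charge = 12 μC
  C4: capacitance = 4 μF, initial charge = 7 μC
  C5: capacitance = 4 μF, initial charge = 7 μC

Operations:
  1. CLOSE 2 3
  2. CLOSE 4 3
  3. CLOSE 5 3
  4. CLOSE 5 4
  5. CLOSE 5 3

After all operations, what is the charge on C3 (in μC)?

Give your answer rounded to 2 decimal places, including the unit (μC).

Answer: 9.63 μC

Derivation:
Initial: C1(3μF, Q=14μC, V=4.67V), C2(1μF, Q=18μC, V=18.00V), C3(3μF, Q=12μC, V=4.00V), C4(4μF, Q=7μC, V=1.75V), C5(4μF, Q=7μC, V=1.75V)
Op 1: CLOSE 2-3: Q_total=30.00, C_total=4.00, V=7.50; Q2=7.50, Q3=22.50; dissipated=73.500
Op 2: CLOSE 4-3: Q_total=29.50, C_total=7.00, V=4.21; Q4=16.86, Q3=12.64; dissipated=28.339
Op 3: CLOSE 5-3: Q_total=19.64, C_total=7.00, V=2.81; Q5=11.22, Q3=8.42; dissipated=5.205
Op 4: CLOSE 5-4: Q_total=28.08, C_total=8.00, V=3.51; Q5=14.04, Q4=14.04; dissipated=1.983
Op 5: CLOSE 5-3: Q_total=22.46, C_total=7.00, V=3.21; Q5=12.83, Q3=9.63; dissipated=0.425
Final charges: Q1=14.00, Q2=7.50, Q3=9.63, Q4=14.04, Q5=12.83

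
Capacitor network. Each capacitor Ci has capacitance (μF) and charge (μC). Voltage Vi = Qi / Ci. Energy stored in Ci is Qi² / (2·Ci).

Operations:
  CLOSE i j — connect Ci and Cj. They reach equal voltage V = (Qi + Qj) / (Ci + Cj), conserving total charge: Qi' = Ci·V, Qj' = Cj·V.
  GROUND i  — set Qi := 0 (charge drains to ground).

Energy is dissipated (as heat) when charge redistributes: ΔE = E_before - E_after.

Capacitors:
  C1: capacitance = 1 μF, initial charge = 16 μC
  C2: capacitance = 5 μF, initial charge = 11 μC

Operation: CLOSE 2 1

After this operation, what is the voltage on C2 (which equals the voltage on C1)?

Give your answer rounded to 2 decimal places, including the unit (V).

Answer: 4.50 V

Derivation:
Initial: C1(1μF, Q=16μC, V=16.00V), C2(5μF, Q=11μC, V=2.20V)
Op 1: CLOSE 2-1: Q_total=27.00, C_total=6.00, V=4.50; Q2=22.50, Q1=4.50; dissipated=79.350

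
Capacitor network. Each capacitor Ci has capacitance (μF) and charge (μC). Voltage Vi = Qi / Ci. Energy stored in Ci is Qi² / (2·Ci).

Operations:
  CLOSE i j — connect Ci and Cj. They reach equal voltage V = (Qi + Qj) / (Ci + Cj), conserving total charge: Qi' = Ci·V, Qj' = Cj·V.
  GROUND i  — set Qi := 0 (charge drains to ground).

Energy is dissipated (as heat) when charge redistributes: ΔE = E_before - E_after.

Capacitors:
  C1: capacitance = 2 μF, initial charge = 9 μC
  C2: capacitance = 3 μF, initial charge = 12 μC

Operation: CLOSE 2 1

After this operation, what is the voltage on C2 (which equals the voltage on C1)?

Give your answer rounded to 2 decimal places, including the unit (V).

Answer: 4.20 V

Derivation:
Initial: C1(2μF, Q=9μC, V=4.50V), C2(3μF, Q=12μC, V=4.00V)
Op 1: CLOSE 2-1: Q_total=21.00, C_total=5.00, V=4.20; Q2=12.60, Q1=8.40; dissipated=0.150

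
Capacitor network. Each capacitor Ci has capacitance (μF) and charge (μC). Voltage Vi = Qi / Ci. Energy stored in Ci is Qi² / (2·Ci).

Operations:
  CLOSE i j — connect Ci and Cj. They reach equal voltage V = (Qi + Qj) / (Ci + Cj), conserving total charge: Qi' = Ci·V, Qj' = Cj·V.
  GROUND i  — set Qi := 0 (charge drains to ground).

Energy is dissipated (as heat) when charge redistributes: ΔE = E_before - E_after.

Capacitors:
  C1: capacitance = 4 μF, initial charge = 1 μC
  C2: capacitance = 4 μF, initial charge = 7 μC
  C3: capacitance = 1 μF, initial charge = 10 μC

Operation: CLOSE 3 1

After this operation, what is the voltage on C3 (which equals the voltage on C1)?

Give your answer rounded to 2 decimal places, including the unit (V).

Answer: 2.20 V

Derivation:
Initial: C1(4μF, Q=1μC, V=0.25V), C2(4μF, Q=7μC, V=1.75V), C3(1μF, Q=10μC, V=10.00V)
Op 1: CLOSE 3-1: Q_total=11.00, C_total=5.00, V=2.20; Q3=2.20, Q1=8.80; dissipated=38.025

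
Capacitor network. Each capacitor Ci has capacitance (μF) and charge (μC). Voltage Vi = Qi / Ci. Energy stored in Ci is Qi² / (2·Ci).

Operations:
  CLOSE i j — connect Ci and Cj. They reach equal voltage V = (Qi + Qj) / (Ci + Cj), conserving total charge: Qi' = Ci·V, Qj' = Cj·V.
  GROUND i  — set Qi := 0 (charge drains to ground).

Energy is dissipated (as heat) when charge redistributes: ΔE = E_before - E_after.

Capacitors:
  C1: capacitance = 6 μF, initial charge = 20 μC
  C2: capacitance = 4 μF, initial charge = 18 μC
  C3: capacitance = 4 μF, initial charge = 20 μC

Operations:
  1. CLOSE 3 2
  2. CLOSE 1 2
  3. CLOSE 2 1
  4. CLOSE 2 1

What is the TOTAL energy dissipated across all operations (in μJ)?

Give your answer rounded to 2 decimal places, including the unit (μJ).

Answer: 2.66 μJ

Derivation:
Initial: C1(6μF, Q=20μC, V=3.33V), C2(4μF, Q=18μC, V=4.50V), C3(4μF, Q=20μC, V=5.00V)
Op 1: CLOSE 3-2: Q_total=38.00, C_total=8.00, V=4.75; Q3=19.00, Q2=19.00; dissipated=0.250
Op 2: CLOSE 1-2: Q_total=39.00, C_total=10.00, V=3.90; Q1=23.40, Q2=15.60; dissipated=2.408
Op 3: CLOSE 2-1: Q_total=39.00, C_total=10.00, V=3.90; Q2=15.60, Q1=23.40; dissipated=0.000
Op 4: CLOSE 2-1: Q_total=39.00, C_total=10.00, V=3.90; Q2=15.60, Q1=23.40; dissipated=0.000
Total dissipated: 2.658 μJ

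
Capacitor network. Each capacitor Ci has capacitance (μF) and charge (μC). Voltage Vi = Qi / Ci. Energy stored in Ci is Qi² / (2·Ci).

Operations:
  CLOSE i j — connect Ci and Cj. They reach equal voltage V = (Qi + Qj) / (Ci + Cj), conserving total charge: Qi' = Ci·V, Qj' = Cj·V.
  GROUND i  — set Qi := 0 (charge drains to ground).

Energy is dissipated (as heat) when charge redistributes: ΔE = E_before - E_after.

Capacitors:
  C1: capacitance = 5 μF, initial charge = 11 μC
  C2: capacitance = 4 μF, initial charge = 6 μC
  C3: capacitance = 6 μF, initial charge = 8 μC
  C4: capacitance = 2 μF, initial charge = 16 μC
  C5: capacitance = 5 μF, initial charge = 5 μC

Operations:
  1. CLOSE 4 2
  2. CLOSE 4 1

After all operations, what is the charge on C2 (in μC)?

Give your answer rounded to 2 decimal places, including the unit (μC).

Answer: 14.67 μC

Derivation:
Initial: C1(5μF, Q=11μC, V=2.20V), C2(4μF, Q=6μC, V=1.50V), C3(6μF, Q=8μC, V=1.33V), C4(2μF, Q=16μC, V=8.00V), C5(5μF, Q=5μC, V=1.00V)
Op 1: CLOSE 4-2: Q_total=22.00, C_total=6.00, V=3.67; Q4=7.33, Q2=14.67; dissipated=28.167
Op 2: CLOSE 4-1: Q_total=18.33, C_total=7.00, V=2.62; Q4=5.24, Q1=13.10; dissipated=1.537
Final charges: Q1=13.10, Q2=14.67, Q3=8.00, Q4=5.24, Q5=5.00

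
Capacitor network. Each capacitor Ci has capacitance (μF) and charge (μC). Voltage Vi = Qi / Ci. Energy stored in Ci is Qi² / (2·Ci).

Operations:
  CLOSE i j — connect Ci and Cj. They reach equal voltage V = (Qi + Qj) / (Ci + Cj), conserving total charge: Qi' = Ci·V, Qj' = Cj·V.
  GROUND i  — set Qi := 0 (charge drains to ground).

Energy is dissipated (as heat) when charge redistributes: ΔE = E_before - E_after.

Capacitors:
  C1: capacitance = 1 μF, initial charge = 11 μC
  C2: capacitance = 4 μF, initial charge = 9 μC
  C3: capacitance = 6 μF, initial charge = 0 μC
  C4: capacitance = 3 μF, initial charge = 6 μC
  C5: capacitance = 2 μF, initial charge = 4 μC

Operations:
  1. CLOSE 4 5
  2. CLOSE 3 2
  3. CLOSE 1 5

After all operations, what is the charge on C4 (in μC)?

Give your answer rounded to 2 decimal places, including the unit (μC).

Answer: 6.00 μC

Derivation:
Initial: C1(1μF, Q=11μC, V=11.00V), C2(4μF, Q=9μC, V=2.25V), C3(6μF, Q=0μC, V=0.00V), C4(3μF, Q=6μC, V=2.00V), C5(2μF, Q=4μC, V=2.00V)
Op 1: CLOSE 4-5: Q_total=10.00, C_total=5.00, V=2.00; Q4=6.00, Q5=4.00; dissipated=0.000
Op 2: CLOSE 3-2: Q_total=9.00, C_total=10.00, V=0.90; Q3=5.40, Q2=3.60; dissipated=6.075
Op 3: CLOSE 1-5: Q_total=15.00, C_total=3.00, V=5.00; Q1=5.00, Q5=10.00; dissipated=27.000
Final charges: Q1=5.00, Q2=3.60, Q3=5.40, Q4=6.00, Q5=10.00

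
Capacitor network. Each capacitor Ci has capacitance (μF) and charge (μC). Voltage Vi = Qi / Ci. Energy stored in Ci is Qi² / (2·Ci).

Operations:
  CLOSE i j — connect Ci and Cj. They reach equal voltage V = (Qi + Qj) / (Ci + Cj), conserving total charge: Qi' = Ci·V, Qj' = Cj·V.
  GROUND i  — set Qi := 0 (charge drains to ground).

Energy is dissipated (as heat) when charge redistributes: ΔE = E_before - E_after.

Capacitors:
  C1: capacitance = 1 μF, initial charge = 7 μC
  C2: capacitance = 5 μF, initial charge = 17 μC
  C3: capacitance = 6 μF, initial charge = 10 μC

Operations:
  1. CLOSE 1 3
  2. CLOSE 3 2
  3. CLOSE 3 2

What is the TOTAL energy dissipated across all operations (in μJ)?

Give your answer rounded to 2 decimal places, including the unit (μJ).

Initial: C1(1μF, Q=7μC, V=7.00V), C2(5μF, Q=17μC, V=3.40V), C3(6μF, Q=10μC, V=1.67V)
Op 1: CLOSE 1-3: Q_total=17.00, C_total=7.00, V=2.43; Q1=2.43, Q3=14.57; dissipated=12.190
Op 2: CLOSE 3-2: Q_total=31.57, C_total=11.00, V=2.87; Q3=17.22, Q2=14.35; dissipated=1.287
Op 3: CLOSE 3-2: Q_total=31.57, C_total=11.00, V=2.87; Q3=17.22, Q2=14.35; dissipated=0.000
Total dissipated: 13.477 μJ

Answer: 13.48 μJ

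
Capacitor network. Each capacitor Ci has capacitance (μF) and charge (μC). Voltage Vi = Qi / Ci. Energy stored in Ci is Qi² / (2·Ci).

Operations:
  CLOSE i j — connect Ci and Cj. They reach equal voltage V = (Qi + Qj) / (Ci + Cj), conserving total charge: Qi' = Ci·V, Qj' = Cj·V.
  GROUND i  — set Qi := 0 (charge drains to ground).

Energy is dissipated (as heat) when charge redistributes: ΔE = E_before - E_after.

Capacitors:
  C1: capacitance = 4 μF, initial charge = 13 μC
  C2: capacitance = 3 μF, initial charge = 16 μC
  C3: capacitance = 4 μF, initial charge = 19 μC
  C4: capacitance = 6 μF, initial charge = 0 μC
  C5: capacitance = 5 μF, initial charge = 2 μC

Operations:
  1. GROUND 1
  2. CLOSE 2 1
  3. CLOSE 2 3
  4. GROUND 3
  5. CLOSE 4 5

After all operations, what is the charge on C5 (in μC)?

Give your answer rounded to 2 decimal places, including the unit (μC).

Initial: C1(4μF, Q=13μC, V=3.25V), C2(3μF, Q=16μC, V=5.33V), C3(4μF, Q=19μC, V=4.75V), C4(6μF, Q=0μC, V=0.00V), C5(5μF, Q=2μC, V=0.40V)
Op 1: GROUND 1: Q1=0; energy lost=21.125
Op 2: CLOSE 2-1: Q_total=16.00, C_total=7.00, V=2.29; Q2=6.86, Q1=9.14; dissipated=24.381
Op 3: CLOSE 2-3: Q_total=25.86, C_total=7.00, V=3.69; Q2=11.08, Q3=14.78; dissipated=5.205
Op 4: GROUND 3: Q3=0; energy lost=27.289
Op 5: CLOSE 4-5: Q_total=2.00, C_total=11.00, V=0.18; Q4=1.09, Q5=0.91; dissipated=0.218
Final charges: Q1=9.14, Q2=11.08, Q3=0.00, Q4=1.09, Q5=0.91

Answer: 0.91 μC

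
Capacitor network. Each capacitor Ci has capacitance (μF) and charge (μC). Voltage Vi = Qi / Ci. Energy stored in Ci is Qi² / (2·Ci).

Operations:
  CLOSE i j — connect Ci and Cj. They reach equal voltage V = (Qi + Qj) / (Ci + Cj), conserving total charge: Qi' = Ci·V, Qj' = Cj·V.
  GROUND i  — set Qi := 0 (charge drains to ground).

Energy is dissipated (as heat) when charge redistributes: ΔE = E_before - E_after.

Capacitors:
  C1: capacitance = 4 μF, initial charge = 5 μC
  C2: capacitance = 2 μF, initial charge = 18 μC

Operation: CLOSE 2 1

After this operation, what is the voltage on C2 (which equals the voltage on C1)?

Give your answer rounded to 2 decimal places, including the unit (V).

Initial: C1(4μF, Q=5μC, V=1.25V), C2(2μF, Q=18μC, V=9.00V)
Op 1: CLOSE 2-1: Q_total=23.00, C_total=6.00, V=3.83; Q2=7.67, Q1=15.33; dissipated=40.042

Answer: 3.83 V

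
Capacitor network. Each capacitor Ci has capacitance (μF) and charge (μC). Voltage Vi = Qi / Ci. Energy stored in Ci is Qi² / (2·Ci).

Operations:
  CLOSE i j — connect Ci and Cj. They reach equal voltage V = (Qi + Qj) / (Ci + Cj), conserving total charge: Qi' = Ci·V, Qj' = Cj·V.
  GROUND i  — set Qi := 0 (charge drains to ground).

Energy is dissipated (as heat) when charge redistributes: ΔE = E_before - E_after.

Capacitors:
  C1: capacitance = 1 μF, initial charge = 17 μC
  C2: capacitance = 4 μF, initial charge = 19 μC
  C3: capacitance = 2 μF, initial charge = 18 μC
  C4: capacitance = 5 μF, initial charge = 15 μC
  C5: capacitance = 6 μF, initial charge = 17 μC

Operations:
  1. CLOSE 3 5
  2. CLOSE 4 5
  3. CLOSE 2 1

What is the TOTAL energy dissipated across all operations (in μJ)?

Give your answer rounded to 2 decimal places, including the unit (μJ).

Initial: C1(1μF, Q=17μC, V=17.00V), C2(4μF, Q=19μC, V=4.75V), C3(2μF, Q=18μC, V=9.00V), C4(5μF, Q=15μC, V=3.00V), C5(6μF, Q=17μC, V=2.83V)
Op 1: CLOSE 3-5: Q_total=35.00, C_total=8.00, V=4.38; Q3=8.75, Q5=26.25; dissipated=28.521
Op 2: CLOSE 4-5: Q_total=41.25, C_total=11.00, V=3.75; Q4=18.75, Q5=22.50; dissipated=2.578
Op 3: CLOSE 2-1: Q_total=36.00, C_total=5.00, V=7.20; Q2=28.80, Q1=7.20; dissipated=60.025
Total dissipated: 91.124 μJ

Answer: 91.12 μJ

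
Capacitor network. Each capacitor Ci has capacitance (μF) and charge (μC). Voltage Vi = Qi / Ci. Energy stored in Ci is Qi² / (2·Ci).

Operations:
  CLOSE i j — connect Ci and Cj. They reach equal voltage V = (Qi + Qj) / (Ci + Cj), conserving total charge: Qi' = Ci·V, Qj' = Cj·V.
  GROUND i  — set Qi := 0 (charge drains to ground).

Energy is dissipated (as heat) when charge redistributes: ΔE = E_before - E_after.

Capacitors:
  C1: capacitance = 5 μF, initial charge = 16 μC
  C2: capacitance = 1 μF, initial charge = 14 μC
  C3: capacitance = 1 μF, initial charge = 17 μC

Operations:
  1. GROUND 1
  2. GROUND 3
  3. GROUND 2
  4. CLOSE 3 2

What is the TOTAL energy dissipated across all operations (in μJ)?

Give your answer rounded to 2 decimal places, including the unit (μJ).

Answer: 268.10 μJ

Derivation:
Initial: C1(5μF, Q=16μC, V=3.20V), C2(1μF, Q=14μC, V=14.00V), C3(1μF, Q=17μC, V=17.00V)
Op 1: GROUND 1: Q1=0; energy lost=25.600
Op 2: GROUND 3: Q3=0; energy lost=144.500
Op 3: GROUND 2: Q2=0; energy lost=98.000
Op 4: CLOSE 3-2: Q_total=0.00, C_total=2.00, V=0.00; Q3=0.00, Q2=0.00; dissipated=0.000
Total dissipated: 268.100 μJ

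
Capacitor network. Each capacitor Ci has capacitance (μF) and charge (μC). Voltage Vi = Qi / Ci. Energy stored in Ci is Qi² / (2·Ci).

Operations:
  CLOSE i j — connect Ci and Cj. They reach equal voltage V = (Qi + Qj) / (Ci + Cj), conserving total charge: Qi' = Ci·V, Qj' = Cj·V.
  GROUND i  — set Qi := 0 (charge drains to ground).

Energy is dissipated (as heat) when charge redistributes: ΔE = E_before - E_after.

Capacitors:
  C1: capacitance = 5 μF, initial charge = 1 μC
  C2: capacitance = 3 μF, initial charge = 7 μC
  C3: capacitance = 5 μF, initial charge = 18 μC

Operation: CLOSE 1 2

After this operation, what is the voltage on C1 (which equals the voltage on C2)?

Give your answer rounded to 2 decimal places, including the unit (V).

Initial: C1(5μF, Q=1μC, V=0.20V), C2(3μF, Q=7μC, V=2.33V), C3(5μF, Q=18μC, V=3.60V)
Op 1: CLOSE 1-2: Q_total=8.00, C_total=8.00, V=1.00; Q1=5.00, Q2=3.00; dissipated=4.267

Answer: 1.00 V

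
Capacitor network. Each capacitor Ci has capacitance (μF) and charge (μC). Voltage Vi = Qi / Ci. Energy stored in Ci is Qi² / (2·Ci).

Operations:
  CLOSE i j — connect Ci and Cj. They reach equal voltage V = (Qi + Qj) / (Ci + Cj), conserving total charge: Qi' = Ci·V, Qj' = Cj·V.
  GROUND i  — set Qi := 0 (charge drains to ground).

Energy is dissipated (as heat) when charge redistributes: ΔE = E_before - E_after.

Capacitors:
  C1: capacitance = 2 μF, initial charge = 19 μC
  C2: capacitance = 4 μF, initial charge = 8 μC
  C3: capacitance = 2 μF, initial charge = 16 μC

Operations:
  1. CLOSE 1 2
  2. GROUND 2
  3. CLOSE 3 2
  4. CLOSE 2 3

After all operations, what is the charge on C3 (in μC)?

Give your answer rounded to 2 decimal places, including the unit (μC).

Answer: 5.33 μC

Derivation:
Initial: C1(2μF, Q=19μC, V=9.50V), C2(4μF, Q=8μC, V=2.00V), C3(2μF, Q=16μC, V=8.00V)
Op 1: CLOSE 1-2: Q_total=27.00, C_total=6.00, V=4.50; Q1=9.00, Q2=18.00; dissipated=37.500
Op 2: GROUND 2: Q2=0; energy lost=40.500
Op 3: CLOSE 3-2: Q_total=16.00, C_total=6.00, V=2.67; Q3=5.33, Q2=10.67; dissipated=42.667
Op 4: CLOSE 2-3: Q_total=16.00, C_total=6.00, V=2.67; Q2=10.67, Q3=5.33; dissipated=0.000
Final charges: Q1=9.00, Q2=10.67, Q3=5.33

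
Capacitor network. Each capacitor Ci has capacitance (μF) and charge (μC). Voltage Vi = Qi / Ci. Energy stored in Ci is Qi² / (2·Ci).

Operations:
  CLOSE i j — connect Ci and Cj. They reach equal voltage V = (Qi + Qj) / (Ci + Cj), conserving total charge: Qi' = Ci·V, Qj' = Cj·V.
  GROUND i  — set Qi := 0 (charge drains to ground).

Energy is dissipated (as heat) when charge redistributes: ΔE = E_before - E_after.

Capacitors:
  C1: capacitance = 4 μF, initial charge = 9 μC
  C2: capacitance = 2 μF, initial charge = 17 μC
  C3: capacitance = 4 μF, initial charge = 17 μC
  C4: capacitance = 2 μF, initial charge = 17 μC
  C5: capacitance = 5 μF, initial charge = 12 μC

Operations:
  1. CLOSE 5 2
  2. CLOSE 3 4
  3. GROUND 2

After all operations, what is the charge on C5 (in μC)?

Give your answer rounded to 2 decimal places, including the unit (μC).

Initial: C1(4μF, Q=9μC, V=2.25V), C2(2μF, Q=17μC, V=8.50V), C3(4μF, Q=17μC, V=4.25V), C4(2μF, Q=17μC, V=8.50V), C5(5μF, Q=12μC, V=2.40V)
Op 1: CLOSE 5-2: Q_total=29.00, C_total=7.00, V=4.14; Q5=20.71, Q2=8.29; dissipated=26.579
Op 2: CLOSE 3-4: Q_total=34.00, C_total=6.00, V=5.67; Q3=22.67, Q4=11.33; dissipated=12.042
Op 3: GROUND 2: Q2=0; energy lost=17.163
Final charges: Q1=9.00, Q2=0.00, Q3=22.67, Q4=11.33, Q5=20.71

Answer: 20.71 μC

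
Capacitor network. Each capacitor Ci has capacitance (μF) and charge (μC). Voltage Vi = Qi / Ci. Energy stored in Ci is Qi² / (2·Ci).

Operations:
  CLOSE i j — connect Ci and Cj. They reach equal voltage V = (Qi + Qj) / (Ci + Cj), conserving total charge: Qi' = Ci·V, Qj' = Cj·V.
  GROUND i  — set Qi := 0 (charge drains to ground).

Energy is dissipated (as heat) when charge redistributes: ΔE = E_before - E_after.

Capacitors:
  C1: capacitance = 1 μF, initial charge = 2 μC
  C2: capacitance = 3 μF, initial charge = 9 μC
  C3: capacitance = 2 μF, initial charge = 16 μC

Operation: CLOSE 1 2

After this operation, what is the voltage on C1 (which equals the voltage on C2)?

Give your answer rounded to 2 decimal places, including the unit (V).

Initial: C1(1μF, Q=2μC, V=2.00V), C2(3μF, Q=9μC, V=3.00V), C3(2μF, Q=16μC, V=8.00V)
Op 1: CLOSE 1-2: Q_total=11.00, C_total=4.00, V=2.75; Q1=2.75, Q2=8.25; dissipated=0.375

Answer: 2.75 V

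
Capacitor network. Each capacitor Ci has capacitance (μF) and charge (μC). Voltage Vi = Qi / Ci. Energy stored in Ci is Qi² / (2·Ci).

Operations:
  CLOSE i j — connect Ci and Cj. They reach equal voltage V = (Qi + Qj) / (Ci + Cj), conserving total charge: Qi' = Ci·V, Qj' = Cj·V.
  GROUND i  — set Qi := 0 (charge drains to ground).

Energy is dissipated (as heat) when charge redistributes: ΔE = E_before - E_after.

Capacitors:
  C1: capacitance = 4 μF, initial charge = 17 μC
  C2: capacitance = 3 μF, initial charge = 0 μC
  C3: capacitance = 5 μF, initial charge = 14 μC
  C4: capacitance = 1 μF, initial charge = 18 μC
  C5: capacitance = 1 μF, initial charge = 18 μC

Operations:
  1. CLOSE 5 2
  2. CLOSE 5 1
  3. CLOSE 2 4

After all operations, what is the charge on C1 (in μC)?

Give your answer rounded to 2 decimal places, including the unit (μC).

Answer: 17.20 μC

Derivation:
Initial: C1(4μF, Q=17μC, V=4.25V), C2(3μF, Q=0μC, V=0.00V), C3(5μF, Q=14μC, V=2.80V), C4(1μF, Q=18μC, V=18.00V), C5(1μF, Q=18μC, V=18.00V)
Op 1: CLOSE 5-2: Q_total=18.00, C_total=4.00, V=4.50; Q5=4.50, Q2=13.50; dissipated=121.500
Op 2: CLOSE 5-1: Q_total=21.50, C_total=5.00, V=4.30; Q5=4.30, Q1=17.20; dissipated=0.025
Op 3: CLOSE 2-4: Q_total=31.50, C_total=4.00, V=7.88; Q2=23.62, Q4=7.88; dissipated=68.344
Final charges: Q1=17.20, Q2=23.62, Q3=14.00, Q4=7.88, Q5=4.30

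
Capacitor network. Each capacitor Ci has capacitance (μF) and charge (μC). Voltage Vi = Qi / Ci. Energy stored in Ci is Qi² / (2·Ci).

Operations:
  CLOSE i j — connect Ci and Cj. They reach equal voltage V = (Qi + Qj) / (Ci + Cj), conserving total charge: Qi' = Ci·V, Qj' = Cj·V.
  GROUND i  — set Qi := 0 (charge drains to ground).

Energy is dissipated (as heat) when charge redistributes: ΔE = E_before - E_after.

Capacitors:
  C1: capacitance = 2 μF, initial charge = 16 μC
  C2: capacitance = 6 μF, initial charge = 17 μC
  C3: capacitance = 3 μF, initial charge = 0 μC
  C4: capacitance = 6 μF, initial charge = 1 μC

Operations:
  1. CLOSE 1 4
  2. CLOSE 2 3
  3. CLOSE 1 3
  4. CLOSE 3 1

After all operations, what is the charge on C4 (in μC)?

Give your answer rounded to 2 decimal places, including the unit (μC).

Initial: C1(2μF, Q=16μC, V=8.00V), C2(6μF, Q=17μC, V=2.83V), C3(3μF, Q=0μC, V=0.00V), C4(6μF, Q=1μC, V=0.17V)
Op 1: CLOSE 1-4: Q_total=17.00, C_total=8.00, V=2.12; Q1=4.25, Q4=12.75; dissipated=46.021
Op 2: CLOSE 2-3: Q_total=17.00, C_total=9.00, V=1.89; Q2=11.33, Q3=5.67; dissipated=8.028
Op 3: CLOSE 1-3: Q_total=9.92, C_total=5.00, V=1.98; Q1=3.97, Q3=5.95; dissipated=0.033
Op 4: CLOSE 3-1: Q_total=9.92, C_total=5.00, V=1.98; Q3=5.95, Q1=3.97; dissipated=0.000
Final charges: Q1=3.97, Q2=11.33, Q3=5.95, Q4=12.75

Answer: 12.75 μC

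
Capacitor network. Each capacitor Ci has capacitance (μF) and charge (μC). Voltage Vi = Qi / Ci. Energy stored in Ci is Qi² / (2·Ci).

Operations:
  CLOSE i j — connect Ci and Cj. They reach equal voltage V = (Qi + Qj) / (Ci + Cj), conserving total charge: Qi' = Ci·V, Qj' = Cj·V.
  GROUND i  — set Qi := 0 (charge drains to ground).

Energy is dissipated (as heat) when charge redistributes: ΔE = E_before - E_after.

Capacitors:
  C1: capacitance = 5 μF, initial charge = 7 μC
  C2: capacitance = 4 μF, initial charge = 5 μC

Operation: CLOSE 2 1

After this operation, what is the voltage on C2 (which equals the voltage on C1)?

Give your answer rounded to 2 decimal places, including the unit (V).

Initial: C1(5μF, Q=7μC, V=1.40V), C2(4μF, Q=5μC, V=1.25V)
Op 1: CLOSE 2-1: Q_total=12.00, C_total=9.00, V=1.33; Q2=5.33, Q1=6.67; dissipated=0.025

Answer: 1.33 V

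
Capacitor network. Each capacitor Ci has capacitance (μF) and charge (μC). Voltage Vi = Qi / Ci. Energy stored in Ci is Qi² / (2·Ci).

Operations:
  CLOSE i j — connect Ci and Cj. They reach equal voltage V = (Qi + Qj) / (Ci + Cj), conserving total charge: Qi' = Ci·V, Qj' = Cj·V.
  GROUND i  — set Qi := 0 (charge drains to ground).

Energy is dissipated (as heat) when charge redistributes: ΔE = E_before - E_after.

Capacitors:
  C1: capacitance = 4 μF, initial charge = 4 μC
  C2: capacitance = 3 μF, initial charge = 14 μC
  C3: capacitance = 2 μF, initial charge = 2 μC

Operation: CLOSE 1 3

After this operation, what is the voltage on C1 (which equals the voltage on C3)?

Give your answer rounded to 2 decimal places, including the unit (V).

Initial: C1(4μF, Q=4μC, V=1.00V), C2(3μF, Q=14μC, V=4.67V), C3(2μF, Q=2μC, V=1.00V)
Op 1: CLOSE 1-3: Q_total=6.00, C_total=6.00, V=1.00; Q1=4.00, Q3=2.00; dissipated=0.000

Answer: 1.00 V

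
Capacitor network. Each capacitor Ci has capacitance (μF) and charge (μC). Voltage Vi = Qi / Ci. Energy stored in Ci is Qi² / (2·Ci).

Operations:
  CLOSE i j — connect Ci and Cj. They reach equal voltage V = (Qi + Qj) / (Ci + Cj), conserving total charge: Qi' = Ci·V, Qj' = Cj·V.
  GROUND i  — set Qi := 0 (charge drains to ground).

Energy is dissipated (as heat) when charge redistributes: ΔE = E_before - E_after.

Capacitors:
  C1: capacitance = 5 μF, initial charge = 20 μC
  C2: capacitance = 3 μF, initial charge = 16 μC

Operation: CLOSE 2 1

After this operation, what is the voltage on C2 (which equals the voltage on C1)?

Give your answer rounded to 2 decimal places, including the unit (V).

Answer: 4.50 V

Derivation:
Initial: C1(5μF, Q=20μC, V=4.00V), C2(3μF, Q=16μC, V=5.33V)
Op 1: CLOSE 2-1: Q_total=36.00, C_total=8.00, V=4.50; Q2=13.50, Q1=22.50; dissipated=1.667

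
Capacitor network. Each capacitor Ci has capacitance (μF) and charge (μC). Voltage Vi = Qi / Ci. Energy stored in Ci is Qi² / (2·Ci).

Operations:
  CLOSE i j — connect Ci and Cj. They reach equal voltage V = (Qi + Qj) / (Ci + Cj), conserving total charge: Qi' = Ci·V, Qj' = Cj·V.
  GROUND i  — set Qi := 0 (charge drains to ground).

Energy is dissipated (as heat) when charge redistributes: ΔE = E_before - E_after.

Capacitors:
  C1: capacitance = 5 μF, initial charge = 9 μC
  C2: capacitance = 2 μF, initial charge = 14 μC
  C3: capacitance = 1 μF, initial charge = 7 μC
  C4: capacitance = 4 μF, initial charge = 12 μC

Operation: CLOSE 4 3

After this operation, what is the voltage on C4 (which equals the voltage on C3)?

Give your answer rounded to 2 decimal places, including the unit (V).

Initial: C1(5μF, Q=9μC, V=1.80V), C2(2μF, Q=14μC, V=7.00V), C3(1μF, Q=7μC, V=7.00V), C4(4μF, Q=12μC, V=3.00V)
Op 1: CLOSE 4-3: Q_total=19.00, C_total=5.00, V=3.80; Q4=15.20, Q3=3.80; dissipated=6.400

Answer: 3.80 V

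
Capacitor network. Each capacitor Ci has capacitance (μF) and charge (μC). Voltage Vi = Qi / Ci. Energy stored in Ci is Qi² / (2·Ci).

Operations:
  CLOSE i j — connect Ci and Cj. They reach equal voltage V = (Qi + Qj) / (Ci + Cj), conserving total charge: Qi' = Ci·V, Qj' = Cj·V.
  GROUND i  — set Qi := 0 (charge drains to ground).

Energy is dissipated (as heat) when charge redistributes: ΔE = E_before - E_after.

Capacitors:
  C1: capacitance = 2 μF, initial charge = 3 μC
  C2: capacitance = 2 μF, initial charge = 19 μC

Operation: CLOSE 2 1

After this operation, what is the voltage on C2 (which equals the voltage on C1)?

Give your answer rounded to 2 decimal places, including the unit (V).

Answer: 5.50 V

Derivation:
Initial: C1(2μF, Q=3μC, V=1.50V), C2(2μF, Q=19μC, V=9.50V)
Op 1: CLOSE 2-1: Q_total=22.00, C_total=4.00, V=5.50; Q2=11.00, Q1=11.00; dissipated=32.000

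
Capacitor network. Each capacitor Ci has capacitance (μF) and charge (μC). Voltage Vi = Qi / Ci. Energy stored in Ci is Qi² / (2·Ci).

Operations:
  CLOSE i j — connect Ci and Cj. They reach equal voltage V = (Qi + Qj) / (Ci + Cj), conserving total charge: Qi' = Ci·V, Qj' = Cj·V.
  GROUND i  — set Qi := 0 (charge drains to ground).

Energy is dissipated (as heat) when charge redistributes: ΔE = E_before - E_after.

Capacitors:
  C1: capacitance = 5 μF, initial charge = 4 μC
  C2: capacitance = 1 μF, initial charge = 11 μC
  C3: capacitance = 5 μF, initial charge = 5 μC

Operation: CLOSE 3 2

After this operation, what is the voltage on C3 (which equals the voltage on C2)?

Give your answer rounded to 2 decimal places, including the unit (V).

Answer: 2.67 V

Derivation:
Initial: C1(5μF, Q=4μC, V=0.80V), C2(1μF, Q=11μC, V=11.00V), C3(5μF, Q=5μC, V=1.00V)
Op 1: CLOSE 3-2: Q_total=16.00, C_total=6.00, V=2.67; Q3=13.33, Q2=2.67; dissipated=41.667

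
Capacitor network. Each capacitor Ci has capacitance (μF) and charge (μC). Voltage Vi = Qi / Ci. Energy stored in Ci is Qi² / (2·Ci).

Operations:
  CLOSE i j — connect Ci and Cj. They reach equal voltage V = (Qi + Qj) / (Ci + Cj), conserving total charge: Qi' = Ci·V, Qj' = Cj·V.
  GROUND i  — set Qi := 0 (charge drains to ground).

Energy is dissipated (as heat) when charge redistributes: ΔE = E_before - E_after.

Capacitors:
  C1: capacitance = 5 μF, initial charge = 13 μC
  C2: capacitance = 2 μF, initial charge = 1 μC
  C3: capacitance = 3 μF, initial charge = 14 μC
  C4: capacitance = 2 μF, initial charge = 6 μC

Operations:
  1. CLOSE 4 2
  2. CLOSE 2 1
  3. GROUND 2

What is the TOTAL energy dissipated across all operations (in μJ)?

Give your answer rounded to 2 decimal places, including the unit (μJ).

Initial: C1(5μF, Q=13μC, V=2.60V), C2(2μF, Q=1μC, V=0.50V), C3(3μF, Q=14μC, V=4.67V), C4(2μF, Q=6μC, V=3.00V)
Op 1: CLOSE 4-2: Q_total=7.00, C_total=4.00, V=1.75; Q4=3.50, Q2=3.50; dissipated=3.125
Op 2: CLOSE 2-1: Q_total=16.50, C_total=7.00, V=2.36; Q2=4.71, Q1=11.79; dissipated=0.516
Op 3: GROUND 2: Q2=0; energy lost=5.556
Total dissipated: 9.197 μJ

Answer: 9.20 μJ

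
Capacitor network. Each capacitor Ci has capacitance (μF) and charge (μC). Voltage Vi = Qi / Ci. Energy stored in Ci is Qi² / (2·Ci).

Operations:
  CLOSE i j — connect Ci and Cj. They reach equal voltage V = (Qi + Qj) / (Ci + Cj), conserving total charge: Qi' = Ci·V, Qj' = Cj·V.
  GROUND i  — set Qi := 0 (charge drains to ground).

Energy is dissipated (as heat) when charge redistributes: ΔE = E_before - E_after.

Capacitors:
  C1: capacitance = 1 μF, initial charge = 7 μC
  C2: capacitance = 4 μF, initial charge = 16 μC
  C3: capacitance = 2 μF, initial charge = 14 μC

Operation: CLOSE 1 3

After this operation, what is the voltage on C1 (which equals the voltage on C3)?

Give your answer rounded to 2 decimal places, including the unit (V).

Initial: C1(1μF, Q=7μC, V=7.00V), C2(4μF, Q=16μC, V=4.00V), C3(2μF, Q=14μC, V=7.00V)
Op 1: CLOSE 1-3: Q_total=21.00, C_total=3.00, V=7.00; Q1=7.00, Q3=14.00; dissipated=0.000

Answer: 7.00 V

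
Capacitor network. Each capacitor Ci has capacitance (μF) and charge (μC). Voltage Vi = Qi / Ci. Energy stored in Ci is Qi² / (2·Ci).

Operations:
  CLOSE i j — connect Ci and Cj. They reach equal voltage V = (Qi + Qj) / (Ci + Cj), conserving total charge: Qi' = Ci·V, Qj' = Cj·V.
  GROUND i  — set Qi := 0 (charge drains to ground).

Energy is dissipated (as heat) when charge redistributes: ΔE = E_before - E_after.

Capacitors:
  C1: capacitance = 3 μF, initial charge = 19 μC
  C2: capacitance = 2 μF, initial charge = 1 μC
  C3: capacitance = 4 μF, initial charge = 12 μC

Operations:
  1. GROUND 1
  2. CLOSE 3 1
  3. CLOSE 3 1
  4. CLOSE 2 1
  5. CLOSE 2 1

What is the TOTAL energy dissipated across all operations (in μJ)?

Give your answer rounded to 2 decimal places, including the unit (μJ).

Answer: 68.77 μJ

Derivation:
Initial: C1(3μF, Q=19μC, V=6.33V), C2(2μF, Q=1μC, V=0.50V), C3(4μF, Q=12μC, V=3.00V)
Op 1: GROUND 1: Q1=0; energy lost=60.167
Op 2: CLOSE 3-1: Q_total=12.00, C_total=7.00, V=1.71; Q3=6.86, Q1=5.14; dissipated=7.714
Op 3: CLOSE 3-1: Q_total=12.00, C_total=7.00, V=1.71; Q3=6.86, Q1=5.14; dissipated=0.000
Op 4: CLOSE 2-1: Q_total=6.14, C_total=5.00, V=1.23; Q2=2.46, Q1=3.69; dissipated=0.885
Op 5: CLOSE 2-1: Q_total=6.14, C_total=5.00, V=1.23; Q2=2.46, Q1=3.69; dissipated=0.000
Total dissipated: 68.766 μJ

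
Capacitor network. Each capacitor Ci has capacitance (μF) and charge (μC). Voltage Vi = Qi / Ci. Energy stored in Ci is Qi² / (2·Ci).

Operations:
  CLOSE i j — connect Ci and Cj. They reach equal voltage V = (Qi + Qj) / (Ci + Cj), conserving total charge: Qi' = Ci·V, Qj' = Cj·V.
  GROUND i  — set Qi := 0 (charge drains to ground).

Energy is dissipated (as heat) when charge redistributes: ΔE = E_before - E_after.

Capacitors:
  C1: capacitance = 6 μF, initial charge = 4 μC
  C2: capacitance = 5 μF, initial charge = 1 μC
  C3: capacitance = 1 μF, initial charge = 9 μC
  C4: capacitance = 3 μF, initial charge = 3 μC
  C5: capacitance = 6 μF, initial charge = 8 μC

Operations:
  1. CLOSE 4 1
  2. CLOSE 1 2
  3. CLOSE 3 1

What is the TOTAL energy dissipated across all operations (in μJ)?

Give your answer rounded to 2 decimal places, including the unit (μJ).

Answer: 31.42 μJ

Derivation:
Initial: C1(6μF, Q=4μC, V=0.67V), C2(5μF, Q=1μC, V=0.20V), C3(1μF, Q=9μC, V=9.00V), C4(3μF, Q=3μC, V=1.00V), C5(6μF, Q=8μC, V=1.33V)
Op 1: CLOSE 4-1: Q_total=7.00, C_total=9.00, V=0.78; Q4=2.33, Q1=4.67; dissipated=0.111
Op 2: CLOSE 1-2: Q_total=5.67, C_total=11.00, V=0.52; Q1=3.09, Q2=2.58; dissipated=0.455
Op 3: CLOSE 3-1: Q_total=12.09, C_total=7.00, V=1.73; Q3=1.73, Q1=10.36; dissipated=30.854
Total dissipated: 31.420 μJ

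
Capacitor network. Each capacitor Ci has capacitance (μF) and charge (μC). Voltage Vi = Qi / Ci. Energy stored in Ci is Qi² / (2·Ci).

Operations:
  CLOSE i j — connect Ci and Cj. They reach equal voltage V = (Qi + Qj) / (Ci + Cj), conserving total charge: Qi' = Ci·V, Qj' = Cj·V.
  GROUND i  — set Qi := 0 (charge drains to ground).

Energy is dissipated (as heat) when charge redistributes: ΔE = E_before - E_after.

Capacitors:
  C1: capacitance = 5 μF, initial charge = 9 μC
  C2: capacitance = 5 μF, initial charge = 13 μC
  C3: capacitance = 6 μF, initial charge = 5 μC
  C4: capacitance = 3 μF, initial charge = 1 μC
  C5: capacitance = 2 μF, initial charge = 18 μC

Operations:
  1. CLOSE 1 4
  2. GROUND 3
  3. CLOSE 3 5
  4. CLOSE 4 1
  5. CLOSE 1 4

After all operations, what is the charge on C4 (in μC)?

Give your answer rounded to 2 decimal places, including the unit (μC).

Initial: C1(5μF, Q=9μC, V=1.80V), C2(5μF, Q=13μC, V=2.60V), C3(6μF, Q=5μC, V=0.83V), C4(3μF, Q=1μC, V=0.33V), C5(2μF, Q=18μC, V=9.00V)
Op 1: CLOSE 1-4: Q_total=10.00, C_total=8.00, V=1.25; Q1=6.25, Q4=3.75; dissipated=2.017
Op 2: GROUND 3: Q3=0; energy lost=2.083
Op 3: CLOSE 3-5: Q_total=18.00, C_total=8.00, V=2.25; Q3=13.50, Q5=4.50; dissipated=60.750
Op 4: CLOSE 4-1: Q_total=10.00, C_total=8.00, V=1.25; Q4=3.75, Q1=6.25; dissipated=0.000
Op 5: CLOSE 1-4: Q_total=10.00, C_total=8.00, V=1.25; Q1=6.25, Q4=3.75; dissipated=0.000
Final charges: Q1=6.25, Q2=13.00, Q3=13.50, Q4=3.75, Q5=4.50

Answer: 3.75 μC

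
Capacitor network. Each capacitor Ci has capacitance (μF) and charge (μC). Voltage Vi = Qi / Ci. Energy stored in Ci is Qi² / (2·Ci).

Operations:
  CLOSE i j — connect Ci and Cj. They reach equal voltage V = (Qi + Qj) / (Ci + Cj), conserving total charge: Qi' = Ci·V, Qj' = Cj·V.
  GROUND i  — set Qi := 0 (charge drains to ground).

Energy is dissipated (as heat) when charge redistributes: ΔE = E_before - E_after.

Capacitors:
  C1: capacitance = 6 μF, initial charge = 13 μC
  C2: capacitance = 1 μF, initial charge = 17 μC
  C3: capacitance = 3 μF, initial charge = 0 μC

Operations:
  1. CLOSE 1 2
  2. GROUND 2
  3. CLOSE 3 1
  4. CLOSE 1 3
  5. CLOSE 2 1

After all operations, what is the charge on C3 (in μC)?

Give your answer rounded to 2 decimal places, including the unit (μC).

Initial: C1(6μF, Q=13μC, V=2.17V), C2(1μF, Q=17μC, V=17.00V), C3(3μF, Q=0μC, V=0.00V)
Op 1: CLOSE 1-2: Q_total=30.00, C_total=7.00, V=4.29; Q1=25.71, Q2=4.29; dissipated=94.298
Op 2: GROUND 2: Q2=0; energy lost=9.184
Op 3: CLOSE 3-1: Q_total=25.71, C_total=9.00, V=2.86; Q3=8.57, Q1=17.14; dissipated=18.367
Op 4: CLOSE 1-3: Q_total=25.71, C_total=9.00, V=2.86; Q1=17.14, Q3=8.57; dissipated=0.000
Op 5: CLOSE 2-1: Q_total=17.14, C_total=7.00, V=2.45; Q2=2.45, Q1=14.69; dissipated=3.499
Final charges: Q1=14.69, Q2=2.45, Q3=8.57

Answer: 8.57 μC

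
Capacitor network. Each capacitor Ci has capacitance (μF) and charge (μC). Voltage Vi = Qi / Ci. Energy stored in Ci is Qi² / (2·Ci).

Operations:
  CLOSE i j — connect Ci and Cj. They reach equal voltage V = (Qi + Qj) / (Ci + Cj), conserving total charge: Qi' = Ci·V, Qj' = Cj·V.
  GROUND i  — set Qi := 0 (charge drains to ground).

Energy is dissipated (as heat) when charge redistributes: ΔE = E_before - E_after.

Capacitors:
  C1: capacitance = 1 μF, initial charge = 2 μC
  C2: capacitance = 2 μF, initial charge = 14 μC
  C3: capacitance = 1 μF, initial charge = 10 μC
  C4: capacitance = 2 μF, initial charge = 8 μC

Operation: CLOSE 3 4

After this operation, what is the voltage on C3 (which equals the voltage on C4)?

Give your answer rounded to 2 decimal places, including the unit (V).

Answer: 6.00 V

Derivation:
Initial: C1(1μF, Q=2μC, V=2.00V), C2(2μF, Q=14μC, V=7.00V), C3(1μF, Q=10μC, V=10.00V), C4(2μF, Q=8μC, V=4.00V)
Op 1: CLOSE 3-4: Q_total=18.00, C_total=3.00, V=6.00; Q3=6.00, Q4=12.00; dissipated=12.000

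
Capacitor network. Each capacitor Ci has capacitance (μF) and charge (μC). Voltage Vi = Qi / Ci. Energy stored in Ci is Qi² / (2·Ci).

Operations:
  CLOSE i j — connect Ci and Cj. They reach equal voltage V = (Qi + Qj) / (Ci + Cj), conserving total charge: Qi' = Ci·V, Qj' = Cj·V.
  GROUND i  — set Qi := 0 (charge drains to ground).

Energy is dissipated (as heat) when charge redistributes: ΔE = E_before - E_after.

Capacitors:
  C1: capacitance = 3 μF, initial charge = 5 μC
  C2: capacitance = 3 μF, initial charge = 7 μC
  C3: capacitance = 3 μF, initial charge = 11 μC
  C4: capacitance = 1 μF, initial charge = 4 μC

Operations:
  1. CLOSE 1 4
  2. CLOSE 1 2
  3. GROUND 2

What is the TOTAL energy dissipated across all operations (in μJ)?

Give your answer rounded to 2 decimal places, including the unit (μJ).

Answer: 9.92 μJ

Derivation:
Initial: C1(3μF, Q=5μC, V=1.67V), C2(3μF, Q=7μC, V=2.33V), C3(3μF, Q=11μC, V=3.67V), C4(1μF, Q=4μC, V=4.00V)
Op 1: CLOSE 1-4: Q_total=9.00, C_total=4.00, V=2.25; Q1=6.75, Q4=2.25; dissipated=2.042
Op 2: CLOSE 1-2: Q_total=13.75, C_total=6.00, V=2.29; Q1=6.88, Q2=6.88; dissipated=0.005
Op 3: GROUND 2: Q2=0; energy lost=7.878
Total dissipated: 9.924 μJ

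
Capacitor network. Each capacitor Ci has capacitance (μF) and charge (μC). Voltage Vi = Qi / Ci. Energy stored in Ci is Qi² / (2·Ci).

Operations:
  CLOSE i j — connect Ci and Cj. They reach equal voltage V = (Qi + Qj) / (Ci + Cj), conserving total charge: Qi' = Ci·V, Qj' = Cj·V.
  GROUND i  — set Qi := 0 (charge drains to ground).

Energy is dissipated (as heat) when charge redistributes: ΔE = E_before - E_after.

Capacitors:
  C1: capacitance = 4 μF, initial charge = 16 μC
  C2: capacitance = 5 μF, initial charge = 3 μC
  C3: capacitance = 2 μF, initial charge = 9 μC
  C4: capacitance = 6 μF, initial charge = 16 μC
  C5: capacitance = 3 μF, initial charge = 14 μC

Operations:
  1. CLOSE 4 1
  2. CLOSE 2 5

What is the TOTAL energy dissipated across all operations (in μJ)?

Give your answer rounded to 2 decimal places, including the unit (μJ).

Initial: C1(4μF, Q=16μC, V=4.00V), C2(5μF, Q=3μC, V=0.60V), C3(2μF, Q=9μC, V=4.50V), C4(6μF, Q=16μC, V=2.67V), C5(3μF, Q=14μC, V=4.67V)
Op 1: CLOSE 4-1: Q_total=32.00, C_total=10.00, V=3.20; Q4=19.20, Q1=12.80; dissipated=2.133
Op 2: CLOSE 2-5: Q_total=17.00, C_total=8.00, V=2.12; Q2=10.62, Q5=6.38; dissipated=15.504
Total dissipated: 17.637 μJ

Answer: 17.64 μJ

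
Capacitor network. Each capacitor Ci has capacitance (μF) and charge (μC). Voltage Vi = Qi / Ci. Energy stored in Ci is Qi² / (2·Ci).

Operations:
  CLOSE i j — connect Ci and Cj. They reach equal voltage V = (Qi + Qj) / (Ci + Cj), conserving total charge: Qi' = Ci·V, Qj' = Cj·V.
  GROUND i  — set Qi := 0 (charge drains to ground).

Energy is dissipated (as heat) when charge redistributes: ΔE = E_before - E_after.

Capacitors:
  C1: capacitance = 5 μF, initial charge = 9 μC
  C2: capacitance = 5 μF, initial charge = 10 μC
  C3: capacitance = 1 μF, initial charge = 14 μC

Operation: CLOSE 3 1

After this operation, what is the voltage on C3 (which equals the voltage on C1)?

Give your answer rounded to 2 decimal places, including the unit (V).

Answer: 3.83 V

Derivation:
Initial: C1(5μF, Q=9μC, V=1.80V), C2(5μF, Q=10μC, V=2.00V), C3(1μF, Q=14μC, V=14.00V)
Op 1: CLOSE 3-1: Q_total=23.00, C_total=6.00, V=3.83; Q3=3.83, Q1=19.17; dissipated=62.017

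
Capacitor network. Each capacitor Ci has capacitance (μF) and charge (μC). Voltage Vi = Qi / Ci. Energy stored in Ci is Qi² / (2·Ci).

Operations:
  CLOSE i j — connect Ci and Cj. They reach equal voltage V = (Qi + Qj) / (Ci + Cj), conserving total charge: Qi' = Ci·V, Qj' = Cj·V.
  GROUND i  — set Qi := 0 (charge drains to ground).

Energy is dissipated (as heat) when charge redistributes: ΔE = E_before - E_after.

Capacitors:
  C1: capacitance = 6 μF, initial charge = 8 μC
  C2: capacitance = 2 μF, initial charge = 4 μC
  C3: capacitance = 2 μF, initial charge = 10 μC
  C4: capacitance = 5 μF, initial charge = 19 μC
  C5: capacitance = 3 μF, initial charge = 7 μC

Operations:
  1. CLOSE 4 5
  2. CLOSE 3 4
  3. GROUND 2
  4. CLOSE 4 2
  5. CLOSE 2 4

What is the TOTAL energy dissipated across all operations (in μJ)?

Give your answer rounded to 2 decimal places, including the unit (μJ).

Initial: C1(6μF, Q=8μC, V=1.33V), C2(2μF, Q=4μC, V=2.00V), C3(2μF, Q=10μC, V=5.00V), C4(5μF, Q=19μC, V=3.80V), C5(3μF, Q=7μC, V=2.33V)
Op 1: CLOSE 4-5: Q_total=26.00, C_total=8.00, V=3.25; Q4=16.25, Q5=9.75; dissipated=2.017
Op 2: CLOSE 3-4: Q_total=26.25, C_total=7.00, V=3.75; Q3=7.50, Q4=18.75; dissipated=2.188
Op 3: GROUND 2: Q2=0; energy lost=4.000
Op 4: CLOSE 4-2: Q_total=18.75, C_total=7.00, V=2.68; Q4=13.39, Q2=5.36; dissipated=10.045
Op 5: CLOSE 2-4: Q_total=18.75, C_total=7.00, V=2.68; Q2=5.36, Q4=13.39; dissipated=0.000
Total dissipated: 18.249 μJ

Answer: 18.25 μJ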